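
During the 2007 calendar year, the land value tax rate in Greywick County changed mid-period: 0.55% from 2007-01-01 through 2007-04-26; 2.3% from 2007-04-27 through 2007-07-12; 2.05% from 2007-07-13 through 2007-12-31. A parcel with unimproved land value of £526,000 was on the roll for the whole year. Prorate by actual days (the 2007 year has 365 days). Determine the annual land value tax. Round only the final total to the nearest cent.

£8,552.90

2007-01-01 to 2007-04-26: 116 days at 0.55% → £526,000 × 0.55% × 116/365 = £919.4192
2007-04-27 to 2007-07-12: 77 days at 2.3% → £526,000 × 2.3% × 77/365 = £2,552.1808
2007-07-13 to 2007-12-31: 172 days at 2.05% → £526,000 × 2.05% × 172/365 = £5,081.3041
Total = £8,552.9041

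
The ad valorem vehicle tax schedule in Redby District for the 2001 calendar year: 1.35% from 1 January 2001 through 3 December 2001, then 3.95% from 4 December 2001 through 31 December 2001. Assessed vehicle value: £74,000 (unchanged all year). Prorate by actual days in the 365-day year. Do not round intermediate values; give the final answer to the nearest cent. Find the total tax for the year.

£1,146.59

1 January – 3 December 2001: 337 days at 1.35% → £74,000 × 1.35% × 337/365 = £922.3644
4 December – 31 December 2001: 28 days at 3.95% → £74,000 × 3.95% × 28/365 = £224.2301
Total = £1,146.5945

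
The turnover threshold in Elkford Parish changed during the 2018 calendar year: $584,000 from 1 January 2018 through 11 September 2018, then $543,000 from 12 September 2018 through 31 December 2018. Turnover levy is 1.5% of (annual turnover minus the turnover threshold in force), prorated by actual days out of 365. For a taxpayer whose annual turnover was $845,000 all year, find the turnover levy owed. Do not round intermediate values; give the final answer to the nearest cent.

1 January – 11 September 2018: 254 days, exemption $584,000 → ($845,000 − $584,000) × 1.5% × 254/365 = $2,724.4110
12 September – 31 December 2018: 111 days, exemption $543,000 → ($845,000 − $543,000) × 1.5% × 111/365 = $1,377.6164
Total = $4,102.0274

$4,102.03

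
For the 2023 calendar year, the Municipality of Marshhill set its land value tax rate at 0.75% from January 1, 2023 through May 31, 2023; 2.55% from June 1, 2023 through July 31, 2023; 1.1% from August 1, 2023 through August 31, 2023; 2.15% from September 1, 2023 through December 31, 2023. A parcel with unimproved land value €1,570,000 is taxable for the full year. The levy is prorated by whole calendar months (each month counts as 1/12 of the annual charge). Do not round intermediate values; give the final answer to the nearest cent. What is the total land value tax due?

€24,269.58

January 1 – May 31, 2023: 5 months at 0.75% → €1,570,000 × 0.75% × 5/12 = €4,906.2500
June 1 – July 31, 2023: 2 months at 2.55% → €1,570,000 × 2.55% × 2/12 = €6,672.5000
August 1 – August 31, 2023: 1 month at 1.1% → €1,570,000 × 1.1% × 1/12 = €1,439.1667
September 1 – December 31, 2023: 4 months at 2.15% → €1,570,000 × 2.15% × 4/12 = €11,251.6667
Total = €24,269.5833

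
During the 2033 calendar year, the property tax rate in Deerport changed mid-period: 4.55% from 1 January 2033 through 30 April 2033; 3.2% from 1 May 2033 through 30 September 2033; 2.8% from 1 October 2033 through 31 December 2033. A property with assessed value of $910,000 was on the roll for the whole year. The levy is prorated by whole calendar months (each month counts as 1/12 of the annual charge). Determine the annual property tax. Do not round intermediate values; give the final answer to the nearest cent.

1 January – 30 April 2033: 4 months at 4.55% → $910,000 × 4.55% × 4/12 = $13,801.6667
1 May – 30 September 2033: 5 months at 3.2% → $910,000 × 3.2% × 5/12 = $12,133.3333
1 October – 31 December 2033: 3 months at 2.8% → $910,000 × 2.8% × 3/12 = $6,370.0000
Total = $32,305.0000

$32,305.00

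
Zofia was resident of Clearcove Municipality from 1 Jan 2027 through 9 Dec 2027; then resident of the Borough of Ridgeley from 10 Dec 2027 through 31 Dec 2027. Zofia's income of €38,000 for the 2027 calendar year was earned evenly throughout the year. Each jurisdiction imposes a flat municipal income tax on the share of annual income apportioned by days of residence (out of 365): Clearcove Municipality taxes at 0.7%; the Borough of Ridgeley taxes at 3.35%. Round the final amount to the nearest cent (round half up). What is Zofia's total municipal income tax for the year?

Clearcove Municipality, 1 Jan – 9 Dec 2027: 343 days → €38,000 × 0.7% × 343/365 = €249.9671
The Borough of Ridgeley, 10 Dec – 31 Dec 2027: 22 days → €38,000 × 3.35% × 22/365 = €76.7288
Total = €326.6959

€326.70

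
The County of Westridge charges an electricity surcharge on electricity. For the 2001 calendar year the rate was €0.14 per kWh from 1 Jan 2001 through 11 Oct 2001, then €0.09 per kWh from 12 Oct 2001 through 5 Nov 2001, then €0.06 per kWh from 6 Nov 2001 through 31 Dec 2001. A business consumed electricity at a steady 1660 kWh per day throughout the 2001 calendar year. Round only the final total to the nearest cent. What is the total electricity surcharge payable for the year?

1 Jan – 11 Oct 2001: 284 days × 1660 kWh/day = 471,440 kWh at €0.14/kWh → €66,001.60
12 Oct – 5 Nov 2001: 25 days × 1660 kWh/day = 41,500 kWh at €0.09/kWh → €3,735.00
6 Nov – 31 Dec 2001: 56 days × 1660 kWh/day = 92,960 kWh at €0.06/kWh → €5,577.60

€75,314.20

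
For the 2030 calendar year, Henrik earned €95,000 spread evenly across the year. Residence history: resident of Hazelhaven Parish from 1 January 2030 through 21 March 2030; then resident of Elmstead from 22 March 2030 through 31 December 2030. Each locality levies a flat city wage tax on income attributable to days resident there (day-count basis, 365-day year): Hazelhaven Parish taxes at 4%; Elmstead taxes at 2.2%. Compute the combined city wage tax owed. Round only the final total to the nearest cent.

Hazelhaven Parish, 1 January – 21 March 2030: 80 days → €95,000 × 4% × 80/365 = €832.8767
Elmstead, 22 March – 31 December 2030: 285 days → €95,000 × 2.2% × 285/365 = €1,631.9178
Total = €2,464.7945

€2,464.79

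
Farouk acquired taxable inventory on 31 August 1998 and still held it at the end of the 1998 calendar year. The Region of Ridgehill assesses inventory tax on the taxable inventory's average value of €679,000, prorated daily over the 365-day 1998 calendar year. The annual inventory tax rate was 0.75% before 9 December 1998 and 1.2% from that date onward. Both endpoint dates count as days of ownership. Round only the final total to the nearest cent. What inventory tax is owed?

€1,908.64

31 August – 8 December 1998: 100 days at 0.75% → €679,000 × 0.75% × 100/365 = €1,395.2055
9 December – 31 December 1998: 23 days at 1.2% → €679,000 × 1.2% × 23/365 = €513.4356
Total = €1,908.6411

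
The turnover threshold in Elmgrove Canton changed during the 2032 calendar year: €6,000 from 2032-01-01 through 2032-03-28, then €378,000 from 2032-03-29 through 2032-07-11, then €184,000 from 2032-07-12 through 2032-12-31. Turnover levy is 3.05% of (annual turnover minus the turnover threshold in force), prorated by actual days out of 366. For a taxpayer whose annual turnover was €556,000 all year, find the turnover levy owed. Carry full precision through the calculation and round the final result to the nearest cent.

€10,953.83

2032-01-01 to 2032-03-28: 88 days, exemption €6,000 → (€556,000 − €6,000) × 3.05% × 88/366 = €4,033.3333
2032-03-29 to 2032-07-11: 105 days, exemption €378,000 → (€556,000 − €378,000) × 3.05% × 105/366 = €1,557.5000
2032-07-12 to 2032-12-31: 173 days, exemption €184,000 → (€556,000 − €184,000) × 3.05% × 173/366 = €5,363.0000
Total = €10,953.8333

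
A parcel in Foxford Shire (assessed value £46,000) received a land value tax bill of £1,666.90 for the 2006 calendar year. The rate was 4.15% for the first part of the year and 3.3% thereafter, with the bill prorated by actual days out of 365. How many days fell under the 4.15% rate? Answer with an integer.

Let d = days at the first rate; then 365 − d days at the second rate.
£46,000 × [4.15%·d + 3.3%·(365−d)] / 365 = £1,666.90
Solving gives d = 139, so the new rate took effect on 20 May 2006.

139 days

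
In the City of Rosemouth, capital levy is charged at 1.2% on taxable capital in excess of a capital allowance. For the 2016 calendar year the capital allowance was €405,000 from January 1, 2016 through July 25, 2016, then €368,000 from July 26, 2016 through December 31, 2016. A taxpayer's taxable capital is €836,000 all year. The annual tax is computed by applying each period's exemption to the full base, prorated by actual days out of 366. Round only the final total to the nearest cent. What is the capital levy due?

January 1 – July 25, 2016: 207 days, exemption €405,000 → (€836,000 − €405,000) × 1.2% × 207/366 = €2,925.1475
July 26 – December 31, 2016: 159 days, exemption €368,000 → (€836,000 − €368,000) × 1.2% × 159/366 = €2,439.7377
Total = €5,364.8852

€5,364.89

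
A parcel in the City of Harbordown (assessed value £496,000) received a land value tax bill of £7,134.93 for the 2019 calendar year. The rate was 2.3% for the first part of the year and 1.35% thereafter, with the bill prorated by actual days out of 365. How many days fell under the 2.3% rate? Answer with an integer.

34 days

Let d = days at the first rate; then 365 − d days at the second rate.
£496,000 × [2.3%·d + 1.35%·(365−d)] / 365 = £7,134.93
Solving gives d = 34, so the new rate took effect on February 4, 2019.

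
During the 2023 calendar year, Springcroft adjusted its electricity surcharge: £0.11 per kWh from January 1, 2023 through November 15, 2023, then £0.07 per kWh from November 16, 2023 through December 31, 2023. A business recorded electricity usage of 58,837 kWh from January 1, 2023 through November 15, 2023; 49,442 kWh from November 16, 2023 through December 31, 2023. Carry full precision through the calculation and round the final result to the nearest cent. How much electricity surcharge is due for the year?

£9,933.01

January 1 – November 15, 2023: 58,837 kWh at £0.11/kWh → £6,472.07
November 16 – December 31, 2023: 49,442 kWh at £0.07/kWh → £3,460.94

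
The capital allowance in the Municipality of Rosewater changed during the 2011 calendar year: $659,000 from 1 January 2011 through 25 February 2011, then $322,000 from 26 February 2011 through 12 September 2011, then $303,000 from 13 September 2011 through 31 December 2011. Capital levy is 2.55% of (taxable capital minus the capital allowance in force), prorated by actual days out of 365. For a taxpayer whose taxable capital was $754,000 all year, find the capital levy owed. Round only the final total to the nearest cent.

1 January – 25 February 2011: 56 days, exemption $659,000 → ($754,000 − $659,000) × 2.55% × 56/365 = $371.6712
26 February – 12 September 2011: 199 days, exemption $322,000 → ($754,000 − $322,000) × 2.55% × 199/365 = $6,005.9836
13 September – 31 December 2011: 110 days, exemption $303,000 → ($754,000 − $303,000) × 2.55% × 110/365 = $3,465.9041
Total = $9,843.5589

$9,843.56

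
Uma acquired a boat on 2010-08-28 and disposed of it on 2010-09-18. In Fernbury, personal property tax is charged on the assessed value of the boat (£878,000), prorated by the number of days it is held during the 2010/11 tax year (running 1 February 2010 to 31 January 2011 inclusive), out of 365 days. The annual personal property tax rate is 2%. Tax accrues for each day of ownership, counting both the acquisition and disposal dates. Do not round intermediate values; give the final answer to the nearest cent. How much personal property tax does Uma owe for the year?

£1,058.41

Days held (2010-08-28 to 2010-09-18): 22 out of 365
Tax = £878,000 × 2% × 22/365 = £1,058.4110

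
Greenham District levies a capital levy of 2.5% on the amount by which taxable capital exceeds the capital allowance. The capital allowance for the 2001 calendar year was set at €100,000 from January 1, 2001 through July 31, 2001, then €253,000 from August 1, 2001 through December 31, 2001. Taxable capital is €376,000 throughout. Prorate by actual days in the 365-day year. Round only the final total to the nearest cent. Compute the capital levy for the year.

€5,296.64

January 1 – July 31, 2001: 212 days, exemption €100,000 → (€376,000 − €100,000) × 2.5% × 212/365 = €4,007.6712
August 1 – December 31, 2001: 153 days, exemption €253,000 → (€376,000 − €253,000) × 2.5% × 153/365 = €1,288.9726
Total = €5,296.6438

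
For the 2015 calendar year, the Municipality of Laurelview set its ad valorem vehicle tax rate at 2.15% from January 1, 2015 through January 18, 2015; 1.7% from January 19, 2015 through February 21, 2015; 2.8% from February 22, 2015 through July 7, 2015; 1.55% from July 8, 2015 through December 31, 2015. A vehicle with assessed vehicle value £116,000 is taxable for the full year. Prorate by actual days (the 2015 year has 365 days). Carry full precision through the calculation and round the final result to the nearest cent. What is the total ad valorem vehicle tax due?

£2,388.81

January 1 – January 18, 2015: 18 days at 2.15% → £116,000 × 2.15% × 18/365 = £122.9918
January 19 – February 21, 2015: 34 days at 1.7% → £116,000 × 1.7% × 34/365 = £183.6932
February 22 – July 7, 2015: 136 days at 2.8% → £116,000 × 2.8% × 136/365 = £1,210.2137
July 8 – December 31, 2015: 177 days at 1.55% → £116,000 × 1.55% × 177/365 = £871.9068
Total = £2,388.8055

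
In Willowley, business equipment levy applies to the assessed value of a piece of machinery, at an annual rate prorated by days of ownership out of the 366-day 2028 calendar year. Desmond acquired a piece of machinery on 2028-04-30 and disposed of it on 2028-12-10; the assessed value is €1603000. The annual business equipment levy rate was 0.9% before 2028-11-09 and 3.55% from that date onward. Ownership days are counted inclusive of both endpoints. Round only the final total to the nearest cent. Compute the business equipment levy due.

2028-04-30 to 2028-11-08: 193 days at 0.9% → €1603000 × 0.9% × 193/366 = €7607.6803
2028-11-09 to 2028-12-10: 32 days at 3.55% → €1603000 × 3.55% × 32/366 = €4975.4317
Total = €12583.1120

€12583.11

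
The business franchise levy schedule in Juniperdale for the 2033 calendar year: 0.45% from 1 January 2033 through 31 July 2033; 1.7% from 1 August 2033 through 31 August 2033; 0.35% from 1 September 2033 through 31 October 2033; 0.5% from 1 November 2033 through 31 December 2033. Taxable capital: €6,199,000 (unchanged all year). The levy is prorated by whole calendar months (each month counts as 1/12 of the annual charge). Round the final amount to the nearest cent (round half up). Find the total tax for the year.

1 January – 31 July 2033: 7 months at 0.45% → €6,199,000 × 0.45% × 7/12 = €16,272.3750
1 August – 31 August 2033: 1 month at 1.7% → €6,199,000 × 1.7% × 1/12 = €8,781.9167
1 September – 31 October 2033: 2 months at 0.35% → €6,199,000 × 0.35% × 2/12 = €3,616.0833
1 November – 31 December 2033: 2 months at 0.5% → €6,199,000 × 0.5% × 2/12 = €5,165.8333
Total = €33,836.2083

€33,836.21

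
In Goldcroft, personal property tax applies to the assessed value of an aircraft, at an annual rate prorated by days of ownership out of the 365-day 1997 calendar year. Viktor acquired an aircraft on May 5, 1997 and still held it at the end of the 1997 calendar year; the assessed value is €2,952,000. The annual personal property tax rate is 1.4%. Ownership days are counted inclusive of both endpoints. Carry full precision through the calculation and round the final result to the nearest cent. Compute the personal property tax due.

Days held (May 5 – December 31, 1997): 241 out of 365
Tax = €2,952,000 × 1.4% × 241/365 = €27,287.8027

€27,287.80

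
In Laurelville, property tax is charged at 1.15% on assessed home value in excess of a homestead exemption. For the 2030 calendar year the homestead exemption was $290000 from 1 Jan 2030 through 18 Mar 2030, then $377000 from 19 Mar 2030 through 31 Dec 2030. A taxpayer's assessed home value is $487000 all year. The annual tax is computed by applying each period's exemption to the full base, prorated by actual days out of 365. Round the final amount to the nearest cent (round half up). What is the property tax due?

1 Jan – 18 Mar 2030: 77 days, exemption $290000 → ($487000 − $290000) × 1.15% × 77/365 = $477.9274
19 Mar – 31 Dec 2030: 288 days, exemption $377000 → ($487000 − $377000) × 1.15% × 288/365 = $998.1370
Total = $1476.0644

$1476.06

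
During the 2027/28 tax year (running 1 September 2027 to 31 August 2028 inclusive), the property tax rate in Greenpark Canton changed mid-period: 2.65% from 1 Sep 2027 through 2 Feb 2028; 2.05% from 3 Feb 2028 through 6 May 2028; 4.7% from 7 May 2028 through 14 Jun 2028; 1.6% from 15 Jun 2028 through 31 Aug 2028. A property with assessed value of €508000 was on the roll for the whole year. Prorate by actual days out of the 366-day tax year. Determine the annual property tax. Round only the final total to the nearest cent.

1 Sep 2027 – 2 Feb 2028: 155 days at 2.65% → €508000 × 2.65% × 155/366 = €5701.1202
3 Feb – 6 May 2028: 94 days at 2.05% → €508000 × 2.05% × 94/366 = €2674.6339
7 May – 14 Jun 2028: 39 days at 4.7% → €508000 × 4.7% × 39/366 = €2544.1639
15 Jun – 31 Aug 2028: 78 days at 1.6% → €508000 × 1.6% × 78/366 = €1732.1967
Total = €12652.1148

€12652.11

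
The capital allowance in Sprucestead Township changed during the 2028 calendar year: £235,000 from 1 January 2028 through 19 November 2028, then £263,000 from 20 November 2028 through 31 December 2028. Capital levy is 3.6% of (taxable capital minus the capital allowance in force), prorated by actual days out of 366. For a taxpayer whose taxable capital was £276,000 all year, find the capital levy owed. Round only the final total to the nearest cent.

1 January – 19 November 2028: 324 days, exemption £235,000 → (£276,000 − £235,000) × 3.6% × 324/366 = £1,306.6230
20 November – 31 December 2028: 42 days, exemption £263,000 → (£276,000 − £263,000) × 3.6% × 42/366 = £53.7049
Total = £1,360.3279

£1,360.33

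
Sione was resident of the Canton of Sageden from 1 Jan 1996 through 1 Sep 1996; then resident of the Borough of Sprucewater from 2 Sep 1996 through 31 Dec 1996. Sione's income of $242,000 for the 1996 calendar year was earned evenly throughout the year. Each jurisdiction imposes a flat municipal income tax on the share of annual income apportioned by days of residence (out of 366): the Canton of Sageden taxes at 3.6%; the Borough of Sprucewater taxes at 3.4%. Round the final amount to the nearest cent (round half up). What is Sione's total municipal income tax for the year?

The Canton of Sageden, 1 Jan – 1 Sep 1996: 245 days → $242,000 × 3.6% × 245/366 = $5,831.8033
The Borough of Sprucewater, 2 Sep – 31 Dec 1996: 121 days → $242,000 × 3.4% × 121/366 = $2,720.1858
Total = $8,551.9891

$8,551.99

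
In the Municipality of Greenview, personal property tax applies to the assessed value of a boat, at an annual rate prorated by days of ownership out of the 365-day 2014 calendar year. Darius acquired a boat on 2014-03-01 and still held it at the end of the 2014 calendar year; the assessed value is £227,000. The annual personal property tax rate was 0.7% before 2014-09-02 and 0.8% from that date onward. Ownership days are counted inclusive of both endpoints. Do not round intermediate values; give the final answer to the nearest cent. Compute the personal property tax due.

£1,407.40

2014-03-01 to 2014-09-01: 185 days at 0.7% → £227,000 × 0.7% × 185/365 = £805.3836
2014-09-02 to 2014-12-31: 121 days at 0.8% → £227,000 × 0.8% × 121/365 = £602.0164
Total = £1,407.4000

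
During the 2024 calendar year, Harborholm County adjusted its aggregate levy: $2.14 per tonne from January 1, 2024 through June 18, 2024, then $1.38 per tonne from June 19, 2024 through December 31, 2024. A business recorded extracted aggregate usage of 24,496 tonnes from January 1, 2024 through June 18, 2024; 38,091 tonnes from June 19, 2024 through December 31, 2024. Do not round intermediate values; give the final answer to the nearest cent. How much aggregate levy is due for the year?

$104987.02

January 1 – June 18, 2024: 24,496 tonnes at $2.14/tonne → $52421.44
June 19 – December 31, 2024: 38,091 tonnes at $1.38/tonne → $52565.58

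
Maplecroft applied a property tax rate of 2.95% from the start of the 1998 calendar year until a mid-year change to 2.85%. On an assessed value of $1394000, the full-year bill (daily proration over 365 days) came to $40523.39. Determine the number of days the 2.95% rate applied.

208 days

Let d = days at the first rate; then 365 − d days at the second rate.
$1394000 × [2.95%·d + 2.85%·(365−d)] / 365 = $40523.39
Solving gives d = 208, so the new rate took effect on July 28, 1998.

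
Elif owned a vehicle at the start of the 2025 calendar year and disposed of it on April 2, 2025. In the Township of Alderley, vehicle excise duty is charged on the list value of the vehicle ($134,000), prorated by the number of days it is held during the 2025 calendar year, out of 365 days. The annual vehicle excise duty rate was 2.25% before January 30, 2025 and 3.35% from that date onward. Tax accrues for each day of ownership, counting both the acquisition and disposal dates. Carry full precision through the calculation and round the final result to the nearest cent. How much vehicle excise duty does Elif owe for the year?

$1,014.36

January 1 – January 29, 2025: 29 days at 2.25% → $134,000 × 2.25% × 29/365 = $239.5479
January 30 – April 2, 2025: 63 days at 3.35% → $134,000 × 3.35% × 63/365 = $774.8137
Total = $1,014.3616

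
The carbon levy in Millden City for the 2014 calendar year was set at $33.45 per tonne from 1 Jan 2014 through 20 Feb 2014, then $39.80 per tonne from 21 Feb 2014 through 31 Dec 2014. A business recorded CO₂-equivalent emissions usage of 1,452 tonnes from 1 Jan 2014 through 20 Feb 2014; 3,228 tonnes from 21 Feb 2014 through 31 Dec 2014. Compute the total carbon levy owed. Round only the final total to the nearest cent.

1 Jan – 20 Feb 2014: 1,452 tonnes at $33.45/tonne → $48,569.40
21 Feb – 31 Dec 2014: 3,228 tonnes at $39.80/tonne → $128,474.40

$177,043.80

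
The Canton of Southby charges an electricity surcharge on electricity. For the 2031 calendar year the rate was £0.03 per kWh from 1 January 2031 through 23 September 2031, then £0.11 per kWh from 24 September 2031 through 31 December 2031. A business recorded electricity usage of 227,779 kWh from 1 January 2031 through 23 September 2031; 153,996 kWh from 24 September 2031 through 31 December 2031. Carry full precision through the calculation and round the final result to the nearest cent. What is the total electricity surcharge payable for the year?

1 January – 23 September 2031: 227,779 kWh at £0.03/kWh → £6,833.37
24 September – 31 December 2031: 153,996 kWh at £0.11/kWh → £16,939.56

£23,772.93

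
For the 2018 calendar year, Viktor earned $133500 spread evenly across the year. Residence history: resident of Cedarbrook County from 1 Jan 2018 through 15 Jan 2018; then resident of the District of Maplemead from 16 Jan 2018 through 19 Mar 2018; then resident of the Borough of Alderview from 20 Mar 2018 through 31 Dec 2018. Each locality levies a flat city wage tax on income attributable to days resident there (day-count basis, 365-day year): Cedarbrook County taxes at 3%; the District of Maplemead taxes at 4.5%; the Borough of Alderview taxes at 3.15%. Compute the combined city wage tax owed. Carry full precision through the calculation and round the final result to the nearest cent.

$4508.09

Cedarbrook County, 1 Jan – 15 Jan 2018: 15 days → $133500 × 3% × 15/365 = $164.5890
The District of Maplemead, 16 Jan – 19 Mar 2018: 63 days → $133500 × 4.5% × 63/365 = $1036.9110
The Borough of Alderview, 20 Mar – 31 Dec 2018: 287 days → $133500 × 3.15% × 287/365 = $3306.5938
Total = $4508.0938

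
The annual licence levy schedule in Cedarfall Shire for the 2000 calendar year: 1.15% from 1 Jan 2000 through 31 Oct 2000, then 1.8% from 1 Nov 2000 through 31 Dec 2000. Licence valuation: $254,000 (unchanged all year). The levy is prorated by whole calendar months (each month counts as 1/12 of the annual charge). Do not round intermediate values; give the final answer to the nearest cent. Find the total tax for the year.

$3,196.17

1 Jan – 31 Oct 2000: 10 months at 1.15% → $254,000 × 1.15% × 10/12 = $2,434.1667
1 Nov – 31 Dec 2000: 2 months at 1.8% → $254,000 × 1.8% × 2/12 = $762.0000
Total = $3,196.1667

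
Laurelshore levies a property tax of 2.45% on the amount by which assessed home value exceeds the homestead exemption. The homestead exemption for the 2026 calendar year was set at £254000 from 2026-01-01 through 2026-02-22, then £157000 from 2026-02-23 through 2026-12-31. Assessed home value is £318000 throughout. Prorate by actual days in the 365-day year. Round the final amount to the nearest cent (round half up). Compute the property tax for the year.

2026-01-01 to 2026-02-22: 53 days, exemption £254000 → (£318000 − £254000) × 2.45% × 53/365 = £227.6822
2026-02-23 to 2026-12-31: 312 days, exemption £157000 → (£318000 − £157000) × 2.45% × 312/365 = £3371.7370
Total = £3599.4192

£3599.42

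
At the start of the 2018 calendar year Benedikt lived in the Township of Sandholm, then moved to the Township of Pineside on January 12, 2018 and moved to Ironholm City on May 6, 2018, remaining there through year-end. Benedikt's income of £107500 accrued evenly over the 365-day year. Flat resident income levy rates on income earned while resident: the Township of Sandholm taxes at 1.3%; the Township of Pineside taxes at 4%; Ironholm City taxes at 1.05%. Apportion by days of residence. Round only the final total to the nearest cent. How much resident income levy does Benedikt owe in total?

£2127.32

The Township of Sandholm, January 1 – January 11, 2018: 11 days → £107500 × 1.3% × 11/365 = £42.1164
The Township of Pineside, January 12 – May 5, 2018: 114 days → £107500 × 4% × 114/365 = £1343.0137
Ironholm City, May 6 – December 31, 2018: 240 days → £107500 × 1.05% × 240/365 = £742.1918
Total = £2127.3219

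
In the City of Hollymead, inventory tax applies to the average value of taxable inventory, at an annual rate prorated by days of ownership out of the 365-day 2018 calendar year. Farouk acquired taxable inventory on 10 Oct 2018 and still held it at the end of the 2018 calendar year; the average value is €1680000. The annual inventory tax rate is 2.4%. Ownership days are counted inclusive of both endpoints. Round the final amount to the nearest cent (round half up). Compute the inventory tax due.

€9168.66

Days held (10 Oct – 31 Dec 2018): 83 out of 365
Tax = €1680000 × 2.4% × 83/365 = €9168.6575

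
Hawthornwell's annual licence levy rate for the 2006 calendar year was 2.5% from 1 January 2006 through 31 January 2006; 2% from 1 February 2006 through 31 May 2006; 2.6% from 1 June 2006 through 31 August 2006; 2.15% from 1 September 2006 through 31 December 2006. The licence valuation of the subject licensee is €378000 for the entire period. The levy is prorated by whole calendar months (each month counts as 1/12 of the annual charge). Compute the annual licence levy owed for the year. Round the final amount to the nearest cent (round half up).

1 January – 31 January 2006: 1 month at 2.5% → €378000 × 2.5% × 1/12 = €787.5000
1 February – 31 May 2006: 4 months at 2% → €378000 × 2% × 4/12 = €2520.0000
1 June – 31 August 2006: 3 months at 2.6% → €378000 × 2.6% × 3/12 = €2457.0000
1 September – 31 December 2006: 4 months at 2.15% → €378000 × 2.15% × 4/12 = €2709.0000
Total = €8473.5000

€8473.50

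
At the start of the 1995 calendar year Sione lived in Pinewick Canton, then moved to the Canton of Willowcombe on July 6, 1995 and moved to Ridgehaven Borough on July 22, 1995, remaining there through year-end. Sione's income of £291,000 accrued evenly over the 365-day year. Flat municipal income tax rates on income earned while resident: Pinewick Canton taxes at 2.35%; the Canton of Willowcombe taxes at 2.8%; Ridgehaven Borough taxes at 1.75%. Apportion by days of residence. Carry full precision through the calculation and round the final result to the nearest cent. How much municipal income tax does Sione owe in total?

£6,116.18

Pinewick Canton, January 1 – July 5, 1995: 186 days → £291,000 × 2.35% × 186/365 = £3,484.8247
The Canton of Willowcombe, July 6 – July 21, 1995: 16 days → £291,000 × 2.8% × 16/365 = £357.1726
Ridgehaven Borough, July 22 – December 31, 1995: 163 days → £291,000 × 1.75% × 163/365 = £2,274.1849
Total = £6,116.1822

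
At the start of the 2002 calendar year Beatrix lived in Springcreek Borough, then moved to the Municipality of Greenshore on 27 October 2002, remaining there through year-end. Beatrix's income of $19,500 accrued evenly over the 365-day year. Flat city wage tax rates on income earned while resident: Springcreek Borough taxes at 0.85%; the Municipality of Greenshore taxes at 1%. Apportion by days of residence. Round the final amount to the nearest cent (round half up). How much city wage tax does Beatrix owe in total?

$171.04

Springcreek Borough, 1 January – 26 October 2002: 299 days → $19,500 × 0.85% × 299/365 = $135.7788
The Municipality of Greenshore, 27 October – 31 December 2002: 66 days → $19,500 × 1% × 66/365 = $35.2603
Total = $171.0390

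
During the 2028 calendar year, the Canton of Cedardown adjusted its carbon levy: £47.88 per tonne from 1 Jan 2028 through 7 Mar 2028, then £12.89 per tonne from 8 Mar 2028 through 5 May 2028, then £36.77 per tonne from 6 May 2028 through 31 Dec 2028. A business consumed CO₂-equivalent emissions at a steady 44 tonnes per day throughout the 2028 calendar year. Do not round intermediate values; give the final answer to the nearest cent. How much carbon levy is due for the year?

1 Jan – 7 Mar 2028: 67 days × 44 tonnes/day = 2,948 tonnes at £47.88/tonne → £141,150.24
8 Mar – 5 May 2028: 59 days × 44 tonnes/day = 2,596 tonnes at £12.89/tonne → £33,462.44
6 May – 31 Dec 2028: 240 days × 44 tonnes/day = 10,560 tonnes at £36.77/tonne → £388,291.20

£562,903.88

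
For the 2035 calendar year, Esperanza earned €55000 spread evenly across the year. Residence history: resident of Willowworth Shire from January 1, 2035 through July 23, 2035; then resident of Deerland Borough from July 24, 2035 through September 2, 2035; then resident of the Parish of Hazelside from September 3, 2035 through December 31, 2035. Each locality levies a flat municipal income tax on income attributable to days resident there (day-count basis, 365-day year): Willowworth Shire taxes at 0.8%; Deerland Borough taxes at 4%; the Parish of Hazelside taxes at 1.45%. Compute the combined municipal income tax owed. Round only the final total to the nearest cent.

€755.23

Willowworth Shire, January 1 – July 23, 2035: 204 days → €55000 × 0.8% × 204/365 = €245.9178
Deerland Borough, July 24 – September 2, 2035: 41 days → €55000 × 4% × 41/365 = €247.1233
The Parish of Hazelside, September 3 – December 31, 2035: 120 days → €55000 × 1.45% × 120/365 = €262.1918
Total = €755.2329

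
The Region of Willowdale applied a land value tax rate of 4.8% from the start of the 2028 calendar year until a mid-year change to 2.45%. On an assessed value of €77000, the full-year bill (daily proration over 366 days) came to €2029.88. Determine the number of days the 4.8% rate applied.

Let d = days at the first rate; then 366 − d days at the second rate.
€77000 × [4.8%·d + 2.45%·(366−d)] / 366 = €2029.88
Solving gives d = 29, so the new rate took effect on January 30, 2028.

29 days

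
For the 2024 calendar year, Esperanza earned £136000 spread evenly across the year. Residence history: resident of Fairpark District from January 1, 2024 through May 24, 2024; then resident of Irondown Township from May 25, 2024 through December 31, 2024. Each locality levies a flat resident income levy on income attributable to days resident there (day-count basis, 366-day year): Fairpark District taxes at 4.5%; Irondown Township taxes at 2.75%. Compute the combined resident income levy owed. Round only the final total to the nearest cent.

Fairpark District, January 1 – May 24, 2024: 145 days → £136000 × 4.5% × 145/366 = £2424.5902
Irondown Township, May 25 – December 31, 2024: 221 days → £136000 × 2.75% × 221/366 = £2258.3060
Total = £4682.8962

£4682.90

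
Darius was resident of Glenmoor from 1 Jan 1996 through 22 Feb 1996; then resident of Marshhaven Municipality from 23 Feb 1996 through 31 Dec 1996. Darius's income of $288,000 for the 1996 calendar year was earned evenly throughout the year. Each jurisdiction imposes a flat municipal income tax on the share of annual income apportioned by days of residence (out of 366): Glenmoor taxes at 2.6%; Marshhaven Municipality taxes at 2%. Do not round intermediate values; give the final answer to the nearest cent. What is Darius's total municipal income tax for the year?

Glenmoor, 1 Jan – 22 Feb 1996: 53 days → $288,000 × 2.6% × 53/366 = $1,084.3279
Marshhaven Municipality, 23 Feb – 31 Dec 1996: 313 days → $288,000 × 2% × 313/366 = $4,925.9016
Total = $6,010.2295

$6,010.23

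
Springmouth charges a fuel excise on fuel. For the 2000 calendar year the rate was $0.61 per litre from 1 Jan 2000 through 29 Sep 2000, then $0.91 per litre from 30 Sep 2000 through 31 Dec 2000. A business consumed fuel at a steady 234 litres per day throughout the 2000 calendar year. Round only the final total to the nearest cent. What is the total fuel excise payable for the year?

$58,771.44

1 Jan – 29 Sep 2000: 273 days × 234 litres/day = 63,882 litres at $0.61/litre → $38,968.02
30 Sep – 31 Dec 2000: 93 days × 234 litres/day = 21,762 litres at $0.91/litre → $19,803.42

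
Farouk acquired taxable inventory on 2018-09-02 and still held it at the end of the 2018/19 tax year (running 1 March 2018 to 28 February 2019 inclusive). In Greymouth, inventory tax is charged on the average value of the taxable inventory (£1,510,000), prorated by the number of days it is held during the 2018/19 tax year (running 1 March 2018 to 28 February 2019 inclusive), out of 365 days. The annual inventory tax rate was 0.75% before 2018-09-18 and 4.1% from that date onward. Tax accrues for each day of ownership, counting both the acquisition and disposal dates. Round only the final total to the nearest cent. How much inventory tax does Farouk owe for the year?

2018-09-02 to 2018-09-17: 16 days at 0.75% → £1,510,000 × 0.75% × 16/365 = £496.4384
2018-09-18 to 2019-02-28: 164 days at 4.1% → £1,510,000 × 4.1% × 164/365 = £27,817.0959
Total = £28,313.5342

£28,313.53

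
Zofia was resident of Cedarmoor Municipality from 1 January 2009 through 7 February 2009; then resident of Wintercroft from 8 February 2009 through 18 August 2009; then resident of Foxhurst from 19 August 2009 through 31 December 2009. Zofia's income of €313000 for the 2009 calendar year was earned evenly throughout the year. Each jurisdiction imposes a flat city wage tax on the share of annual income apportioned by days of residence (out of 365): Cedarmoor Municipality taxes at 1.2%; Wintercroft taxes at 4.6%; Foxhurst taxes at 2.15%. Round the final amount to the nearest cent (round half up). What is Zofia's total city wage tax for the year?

Cedarmoor Municipality, 1 January – 7 February 2009: 38 days → €313000 × 1.2% × 38/365 = €391.0356
Wintercroft, 8 February – 18 August 2009: 192 days → €313000 × 4.6% × 192/365 = €7573.7425
Foxhurst, 19 August – 31 December 2009: 135 days → €313000 × 2.15% × 135/365 = €2488.9932
Total = €10453.7712

€10453.77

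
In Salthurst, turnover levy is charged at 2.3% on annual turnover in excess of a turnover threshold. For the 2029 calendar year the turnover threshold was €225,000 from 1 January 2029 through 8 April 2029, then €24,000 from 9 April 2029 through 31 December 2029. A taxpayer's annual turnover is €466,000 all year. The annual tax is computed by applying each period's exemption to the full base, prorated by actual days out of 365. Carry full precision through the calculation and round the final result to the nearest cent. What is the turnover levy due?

€8,924.76

1 January – 8 April 2029: 98 days, exemption €225,000 → (€466,000 − €225,000) × 2.3% × 98/365 = €1,488.2575
9 April – 31 December 2029: 267 days, exemption €24,000 → (€466,000 − €24,000) × 2.3% × 267/365 = €7,436.4986
Total = €8,924.7562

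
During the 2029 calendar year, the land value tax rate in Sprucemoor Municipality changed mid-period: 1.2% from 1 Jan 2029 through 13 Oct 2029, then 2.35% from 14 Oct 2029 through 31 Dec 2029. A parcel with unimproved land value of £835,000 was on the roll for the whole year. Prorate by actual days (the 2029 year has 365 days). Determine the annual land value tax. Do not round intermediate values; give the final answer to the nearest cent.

£12,098.35

1 Jan – 13 Oct 2029: 286 days at 1.2% → £835,000 × 1.2% × 286/365 = £7,851.2877
14 Oct – 31 Dec 2029: 79 days at 2.35% → £835,000 × 2.35% × 79/365 = £4,247.0616
Total = £12,098.3493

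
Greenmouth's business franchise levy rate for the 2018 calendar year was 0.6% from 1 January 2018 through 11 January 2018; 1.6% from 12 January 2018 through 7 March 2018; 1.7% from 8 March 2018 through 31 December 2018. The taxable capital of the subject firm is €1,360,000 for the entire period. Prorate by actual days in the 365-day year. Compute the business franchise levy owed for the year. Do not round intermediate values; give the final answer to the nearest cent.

€22,464.22

1 January – 11 January 2018: 11 days at 0.6% → €1,360,000 × 0.6% × 11/365 = €245.9178
12 January – 7 March 2018: 55 days at 1.6% → €1,360,000 × 1.6% × 55/365 = €3,278.9041
8 March – 31 December 2018: 299 days at 1.7% → €1,360,000 × 1.7% × 299/365 = €18,939.3973
Total = €22,464.2192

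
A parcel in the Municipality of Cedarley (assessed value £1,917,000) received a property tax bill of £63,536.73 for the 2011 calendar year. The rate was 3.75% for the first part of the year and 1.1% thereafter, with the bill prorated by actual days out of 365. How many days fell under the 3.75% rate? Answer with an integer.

305 days

Let d = days at the first rate; then 365 − d days at the second rate.
£1,917,000 × [3.75%·d + 1.1%·(365−d)] / 365 = £63,536.73
Solving gives d = 305, so the new rate took effect on November 2, 2011.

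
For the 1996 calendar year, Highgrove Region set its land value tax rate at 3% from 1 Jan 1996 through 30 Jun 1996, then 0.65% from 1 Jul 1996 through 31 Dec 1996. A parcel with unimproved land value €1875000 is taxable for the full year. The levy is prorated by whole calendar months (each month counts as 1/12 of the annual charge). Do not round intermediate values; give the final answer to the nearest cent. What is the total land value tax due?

1 Jan – 30 Jun 1996: 6 months at 3% → €1875000 × 3% × 6/12 = €28125.0000
1 Jul – 31 Dec 1996: 6 months at 0.65% → €1875000 × 0.65% × 6/12 = €6093.7500
Total = €34218.7500

€34218.75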